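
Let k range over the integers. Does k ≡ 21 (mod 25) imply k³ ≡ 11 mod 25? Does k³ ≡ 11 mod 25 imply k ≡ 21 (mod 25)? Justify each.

(←) Suppose k³ ≡ 11 (mod 25). The only residue r in {0, …, 24} with r³ ≡ 11 (mod 25) is r = 21, so k ≡ 21 (mod 25).

(→) Suppose k ≡ 21 (mod 25). Write k = 25j + 21. Then (25j + 21)³ = 15625j³ + 39375j² + 33075j + 9261 = 25(625j³ + 1575j² + 1323j + 370) + 11, so k³ ≡ 11 (mod 25).

The biconditional holds.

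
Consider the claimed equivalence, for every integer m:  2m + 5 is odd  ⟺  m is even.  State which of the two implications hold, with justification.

[⇒] This fails: take m = 1. Then 2m + 5 = 7, which is odd, yet m = 1 is odd, not even.

[⇐] Suppose m is even. Since 2 is even, 2m is even for every m, so 2m + 5 has the same parity as 5, which is odd. Hence 2m + 5 is odd.

Only the reverse direction holds.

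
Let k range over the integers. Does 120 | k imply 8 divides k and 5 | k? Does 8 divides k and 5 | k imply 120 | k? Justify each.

Only the forward implication holds.

Converse. This fails: take k = 40. Both 8 ∣ 40 and 5 ∣ 40, yet 40 is not a multiple of 120 (since 40 = 0·120 + 40), so 120 ∤ 40.

Forward direction. If 120 ∣ k, write k = 120q. Since 120 = 15·8, k = 8·(15q), so 8 ∣ k; and since 120 = 24·5, k = 5·(24q), so 5 ∣ k.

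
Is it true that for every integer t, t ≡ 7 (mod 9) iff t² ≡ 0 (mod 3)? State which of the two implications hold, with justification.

Neither implication holds.

Forward direction. This fails: take t = 7. Then 7 ≡ 7 (mod 9), but 7² = 49 ≡ 1 (mod 3), not 0.

Converse. This fails: take t = 0. Then 0² = 0 ≡ 0 (mod 3), yet 0 ≡ 0 (mod 9), not 7.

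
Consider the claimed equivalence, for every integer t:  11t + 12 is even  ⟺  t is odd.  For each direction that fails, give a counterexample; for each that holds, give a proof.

Neither direction holds.

(⟹) This fails: t = 4 gives 11t + 12 = 56, which is even, but 4 is even, not odd.

(⟸) This also fails: t = 3 is odd, but 11t + 12 = 45 is odd, not even.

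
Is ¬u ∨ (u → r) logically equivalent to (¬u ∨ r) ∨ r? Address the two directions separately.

(⟹) Assume the antecedent. If r is true, (¬u ∨ r) ∨ r reduces to true regardless of the other variables. If r is false, the antecedent forces (r = F, u = F), and (¬u ∨ r) ∨ r holds there. Either way (¬u ∨ r) ∨ r holds.

(⟸) Assume the antecedent. If r is true, ¬u ∨ (u → r) reduces to true regardless of the other variables. If r is false, the antecedent forces (r = F, u = F), and ¬u ∨ (u → r) holds there. Either way ¬u ∨ (u → r) holds.

The biconditional holds.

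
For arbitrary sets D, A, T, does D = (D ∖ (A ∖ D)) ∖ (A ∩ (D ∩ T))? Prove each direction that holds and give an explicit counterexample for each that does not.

(⊆) fails; (⊇) holds.

(⟹) This inclusion fails. Take D = {1}, A = {1}, T = {1}; then 1 ∈ D but 1 ∉ (D ∖ (A ∖ D)) ∖ (A ∩ (D ∩ T)).

(⟸) Let x ∈ (D ∖ (A ∖ D)) ∖ (A ∩ (D ∩ T)). Then either x ∈ D and x ∉ A, T; or x ∈ D ∩ A and x ∉ T; or x ∈ D ∩ T and x ∉ A. In each case x ∈ D, so (D ∖ (A ∖ D)) ∖ (A ∩ (D ∩ T)) ⊆ D.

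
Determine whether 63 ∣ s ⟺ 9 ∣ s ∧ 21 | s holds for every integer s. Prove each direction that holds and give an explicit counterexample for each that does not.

Both directions hold.

(→) If 63 ∣ s, write s = 63q. Since 63 = 7·9, s = 9·(7q), so 9 ∣ s; and since 63 = 3·21, s = 21·(3q), so 21 ∣ s.

(←) Suppose 9 ∣ s and 21 ∣ s. Any common multiple of 9 and 21 is a multiple of their lcm; here lcm(9, 21) = 9·21/gcd(9, 21) = 189/3 = 63, so 63 ∣ s.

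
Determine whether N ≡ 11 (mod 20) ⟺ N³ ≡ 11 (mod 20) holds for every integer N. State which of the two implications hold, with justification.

Both directions hold.

(⟹) Suppose N ≡ 11 (mod 20). Write N = 20j + 11. Then (20j + 11)³ = 8000j³ + 13200j² + 7260j + 1331 = 20(400j³ + 660j² + 363j + 66) + 11, so N³ ≡ 11 (mod 20).

(⟸) Conversely, suppose N³ ≡ 11 (mod 20). The only residue r in {0, …, 19} with r³ ≡ 11 (mod 20) is r = 11, so N ≡ 11 (mod 20).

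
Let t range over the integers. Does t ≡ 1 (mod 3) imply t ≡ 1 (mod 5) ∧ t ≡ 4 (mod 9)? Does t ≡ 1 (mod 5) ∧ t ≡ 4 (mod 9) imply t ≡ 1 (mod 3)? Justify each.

(→) This fails: t = 1 gives 1 ≡ 1 (mod 3) but 1 ≡ 1 (mod 9), so the conjunction on the right does not hold.

(←) Conversely, if t ≡ 1 (mod 5) and t ≡ 4 (mod 9), then by the Chinese remainder theorem t ≡ 31 (mod 45). Since 31 ≡ 1 (mod 3) and 3 ∣ 45, we get t ≡ 1 (mod 3).

(⇒) fails; (⇐) holds.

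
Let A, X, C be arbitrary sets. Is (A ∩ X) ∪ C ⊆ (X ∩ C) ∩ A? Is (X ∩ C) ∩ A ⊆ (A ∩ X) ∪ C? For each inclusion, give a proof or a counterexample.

Forward inclusion. This inclusion fails. Take A = {1}, X = {1}, C = ∅; then 1 ∈ (A ∩ X) ∪ C but 1 ∉ (X ∩ C) ∩ A.

Reverse inclusion. Let x ∈ (X ∩ C) ∩ A. Then x ∈ A ∩ X ∩ C, from which x ∈ (A ∩ X) ∪ C.

(⊆) fails; (⊇) holds.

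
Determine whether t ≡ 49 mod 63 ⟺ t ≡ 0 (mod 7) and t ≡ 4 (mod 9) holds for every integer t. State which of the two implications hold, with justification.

(←) If t ≡ 0 (mod 7) and t ≡ 4 (mod 9), then by the Chinese remainder theorem t ≡ 49 (mod 63). This is exactly t ≡ 49 (mod 63).

(→) Suppose t ≡ 49 (mod 63); write t = 63j + 49. Since 7 ∣ 63, reducing mod 7 gives t ≡ 49 ≡ 0 (mod 7); since 9 ∣ 63, reducing mod 9 gives t ≡ 49 ≡ 4 (mod 9).

Both directions hold.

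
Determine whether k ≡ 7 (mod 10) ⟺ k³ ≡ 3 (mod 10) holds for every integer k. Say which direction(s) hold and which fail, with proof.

(⇒) Suppose k ≡ 7 (mod 10). Write k = 10j + 7. Then (10j + 7)³ = 1000j³ + 2100j² + 1470j + 343 = 10(100j³ + 210j² + 147j + 34) + 3, so k³ ≡ 3 (mod 10).

(⇐) For the converse, argue contrapositively. If k ≢ 7 (mod 10), then k is congruent to one of 0, 1, 2, 3, 4, 5, 6, 8, 9 modulo 10, and these give k³ ≡ 0, 1, 8, 7, 4, 5, 6, 2, 9 respectively — never 3.

Both implications hold.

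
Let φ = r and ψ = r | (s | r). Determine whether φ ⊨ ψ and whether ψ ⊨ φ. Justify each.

Only the forward direction holds.

[⇒] Assume the antecedent. If r is true, r | (s | r) reduces to true regardless of the other variables. If r is false, the antecedent cannot hold. Either way r | (s | r) holds.

[⇐] This fails. Under r = F, s = T, the left side is false but the right side is true.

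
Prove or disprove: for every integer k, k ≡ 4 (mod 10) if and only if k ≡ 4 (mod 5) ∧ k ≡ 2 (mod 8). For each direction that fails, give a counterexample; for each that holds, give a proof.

(⟹) This fails: k = 24 gives 24 ≡ 4 (mod 10) but 24 ≡ 0 (mod 8), so the conjunction on the right does not hold.

(⟸) Conversely, if k ≡ 4 (mod 5) and k ≡ 2 (mod 8), then by the Chinese remainder theorem k ≡ 34 (mod 40). Since 34 ≡ 4 (mod 10) and 10 ∣ 40, we get k ≡ 4 (mod 10).

(⇒) fails; (⇐) holds.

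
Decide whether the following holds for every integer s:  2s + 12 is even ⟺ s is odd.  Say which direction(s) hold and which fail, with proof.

Forward direction. This fails: take s = 6. Then 2s + 12 = 24, which is even, yet s = 6 is even, not odd.

Converse. Suppose s is odd. Since 2 is even, 2s is even for every s, so 2s + 12 has the same parity as 12, which is even. Hence 2s + 12 is even.

Only the reverse direction holds.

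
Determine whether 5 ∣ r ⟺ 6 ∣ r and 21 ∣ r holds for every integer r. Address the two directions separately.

Neither implication holds.

(⇒) This fails: take r = 5. Certainly 5 ∣ 5, but 6 ∤ 5.

(⇐) This fails: take r = 42. Both 6 ∣ 42 and 21 ∣ 42, yet 42 is not a multiple of 5 (since 42 = 8·5 + 2), so 5 ∤ 42.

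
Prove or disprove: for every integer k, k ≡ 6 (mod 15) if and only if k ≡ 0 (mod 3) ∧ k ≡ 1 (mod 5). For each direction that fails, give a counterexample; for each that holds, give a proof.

Both directions hold; the statement is true.

(⟸) If k ≡ 0 (mod 3) and k ≡ 1 (mod 5), then by the Chinese remainder theorem k ≡ 6 (mod 15). This is exactly k ≡ 6 (mod 15).

(⟹) Suppose k ≡ 6 (mod 15); write k = 15j + 6. Since 3 ∣ 15, reducing mod 3 gives k ≡ 6 ≡ 0 (mod 3); since 5 ∣ 15, reducing mod 5 gives k ≡ 6 ≡ 1 (mod 5).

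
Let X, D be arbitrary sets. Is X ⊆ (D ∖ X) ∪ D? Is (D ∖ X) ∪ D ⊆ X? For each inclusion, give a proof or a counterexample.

Forward inclusion. This inclusion fails. Take X = {1}, D = ∅; then 1 ∈ X but 1 ∉ (D ∖ X) ∪ D.

Reverse inclusion. This inclusion fails. Take X = ∅, D = {1}; then 1 ∈ (D ∖ X) ∪ D but 1 ∉ X.

Both inclusions fail.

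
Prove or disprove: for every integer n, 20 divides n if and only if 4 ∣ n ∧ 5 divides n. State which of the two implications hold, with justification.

Both directions hold.

(⇒) If 20 ∣ n, write n = 20q. Since 20 = 5·4, n = 4·(5q), so 4 ∣ n; and since 20 = 4·5, n = 5·(4q), so 5 ∣ n.

(⇐) Suppose 4 ∣ n and 5 ∣ n. Any common multiple of 4 and 5 is a multiple of their lcm; here gcd(4, 5) = 1, so lcm(4, 5) = 4·5 = 20, so 20 ∣ n.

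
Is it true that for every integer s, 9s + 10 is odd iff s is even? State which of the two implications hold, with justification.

(⟹) This fails: s = 3 gives 9s + 10 = 37, which is odd, but 3 is odd, not even.

(⟸) This also fails: s = 0 is even, but 9s + 10 = 10 is even, not odd.

Both directions fail.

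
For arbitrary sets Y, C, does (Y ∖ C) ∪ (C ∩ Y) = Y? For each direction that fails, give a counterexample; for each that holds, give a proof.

(⊆) Let x ∈ (Y ∖ C) ∪ (C ∩ Y). Then either x ∈ Y and x ∉ C; or x ∈ Y ∩ C. In each case x ∈ Y, so (Y ∖ C) ∪ (C ∩ Y) ⊆ Y.

(⊇) Let x ∈ Y. Then either x ∈ Y and x ∉ C; or x ∈ Y ∩ C. In each case x ∈ (Y ∖ C) ∪ (C ∩ Y), so Y ⊆ (Y ∖ C) ∪ (C ∩ Y).

Both inclusions hold.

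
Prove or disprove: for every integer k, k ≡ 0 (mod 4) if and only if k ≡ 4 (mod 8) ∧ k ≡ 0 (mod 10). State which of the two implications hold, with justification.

(→) This fails: k = 0 gives 0 ≡ 0 (mod 4) but 0 ≡ 0 (mod 8), so the conjunction on the right does not hold.

(←) Conversely, if k ≡ 4 (mod 8) and k ≡ 0 (mod 10), then by the Chinese remainder theorem k ≡ 20 (mod 40). Since 20 ≡ 0 (mod 4) and 4 ∣ 40, we get k ≡ 0 (mod 4).

(⇒) fails; (⇐) holds.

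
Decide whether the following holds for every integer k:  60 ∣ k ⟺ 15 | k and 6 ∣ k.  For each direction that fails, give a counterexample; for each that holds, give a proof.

(⇒) holds; (⇐) fails.

(⇒) If 60 ∣ k, write k = 60q. Since 60 = 4·15, k = 15·(4q), so 15 ∣ k; and since 60 = 10·6, k = 6·(10q), so 6 ∣ k.

(⇐) This fails: take k = 30. Both 15 ∣ 30 and 6 ∣ 30, yet 30 is not a multiple of 60 (since 30 = 0·60 + 30), so 60 ∤ 30.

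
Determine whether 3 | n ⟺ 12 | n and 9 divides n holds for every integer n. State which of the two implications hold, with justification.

(⟹) This fails: take n = 3. Certainly 3 ∣ 3, but 12 ∤ 3.

(⟸) Suppose 12 ∣ n and 9 ∣ n. Any common multiple of 12 and 9 is a multiple of their lcm; here lcm(12, 9) = 12·9/gcd(12, 9) = 108/3 = 36, so 36 ∣ n. Since 3 ∣ 36, it follows that 3 ∣ n.

Only the converse holds.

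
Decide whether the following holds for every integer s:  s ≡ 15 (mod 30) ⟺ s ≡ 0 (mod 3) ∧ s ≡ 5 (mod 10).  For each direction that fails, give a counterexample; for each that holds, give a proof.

(⇒) Suppose s ≡ 15 (mod 30); write s = 30j + 15. Since 3 ∣ 30, reducing mod 3 gives s ≡ 15 ≡ 0 (mod 3); since 10 ∣ 30, reducing mod 10 gives s ≡ 15 ≡ 5 (mod 10).

(⇐) Conversely, if s ≡ 0 (mod 3) and s ≡ 5 (mod 10), then by the Chinese remainder theorem s ≡ 15 (mod 30). This is exactly s ≡ 15 (mod 30).

Both implications hold.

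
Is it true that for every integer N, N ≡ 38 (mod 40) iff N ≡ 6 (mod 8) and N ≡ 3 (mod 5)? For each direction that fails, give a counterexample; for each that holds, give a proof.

Both directions hold.

(⇐) If N ≡ 6 (mod 8) and N ≡ 3 (mod 5), then by the Chinese remainder theorem N ≡ 38 (mod 40). This is exactly N ≡ 38 (mod 40).

(⇒) Suppose N ≡ 38 (mod 40); write N = 40j + 38. Since 8 ∣ 40, reducing mod 8 gives N ≡ 38 ≡ 6 (mod 8); since 5 ∣ 40, reducing mod 5 gives N ≡ 38 ≡ 3 (mod 5).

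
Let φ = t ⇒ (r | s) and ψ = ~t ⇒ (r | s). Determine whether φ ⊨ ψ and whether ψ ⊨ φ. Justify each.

Both directions fail.

(⇒) This fails. Under s = F, r = F, t = F, the left side is true but the right side is false.

(⇐) This fails. Under s = F, r = F, t = T, the left side is false but the right side is true.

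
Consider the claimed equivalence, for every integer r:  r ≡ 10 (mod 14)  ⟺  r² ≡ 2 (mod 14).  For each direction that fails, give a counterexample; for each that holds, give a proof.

Only the forward implication holds.

(⟹) Suppose r ≡ 10 (mod 14). Write r = 14j + 10. Then (14j + 10)² = 196j² + 280j + 100 = 14(14j² + 20j + 7) + 2, so r² ≡ 2 (mod 14).

(⟸) This fails: take r = 4. Then 4² = 16 ≡ 2 (mod 14), yet 4 ≡ 4 (mod 14), not 10.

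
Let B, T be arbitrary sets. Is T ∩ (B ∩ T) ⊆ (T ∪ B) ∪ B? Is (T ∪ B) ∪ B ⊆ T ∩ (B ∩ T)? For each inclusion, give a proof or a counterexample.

(⊆) Let x ∈ T ∩ (B ∩ T). Then x ∈ B ∩ T, from which x ∈ (T ∪ B) ∪ B.

(⊇) This inclusion fails. Take B = {1}, T = ∅; then 1 ∈ (T ∪ B) ∪ B but 1 ∉ T ∩ (B ∩ T).

The sets are not equal: only the forward inclusion holds.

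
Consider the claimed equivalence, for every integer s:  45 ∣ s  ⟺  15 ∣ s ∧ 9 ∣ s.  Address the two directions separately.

(←) Suppose 15 ∣ s and 9 ∣ s. Any common multiple of 15 and 9 is a multiple of their lcm; here lcm(15, 9) = 15·9/gcd(15, 9) = 135/3 = 45, so 45 ∣ s.

(→) If 45 ∣ s, write s = 45q. Since 45 = 3·15, s = 15·(3q), so 15 ∣ s; and since 45 = 5·9, s = 9·(5q), so 9 ∣ s.

Equivalent; both directions hold.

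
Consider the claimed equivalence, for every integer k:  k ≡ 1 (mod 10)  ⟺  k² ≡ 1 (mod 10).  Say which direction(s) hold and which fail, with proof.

[⇐] This fails: take k = 9. Then 9² = 81 ≡ 1 (mod 10), yet 9 ≡ 9 (mod 10), not 1.

[⇒] Suppose k ≡ 1 (mod 10). Write k = 10j + 1. Then (10j + 1)² = 100j² + 20j + 1 = 10(10j² + 2j) + 1, so k² ≡ 1 (mod 10).

The forward direction holds; the converse fails.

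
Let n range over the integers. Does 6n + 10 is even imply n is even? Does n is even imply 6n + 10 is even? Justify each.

Forward direction. This fails: take n = 3. Then 6n + 10 = 28, which is even, yet n = 3 is odd, not even.

Converse. Suppose n is even. Since 6 is even, 6n is even for every n, so 6n + 10 has the same parity as 10, which is even. Hence 6n + 10 is even.

Only the reverse direction holds.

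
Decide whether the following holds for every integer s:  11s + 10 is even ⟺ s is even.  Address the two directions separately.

Both implications hold.

(→) Suppose 11s + 10 is even. Since 11 is odd, 11s and s have the same parity, so 11s + 10 ≡ s + 10 (mod 2). As 10 is even, 11s + 10 is even exactly when s is even. Thus s is even.

(←) Conversely, suppose s is even; write s = 2j. Then 11s + 10 = 11·(2j) + 10 = 2·11j + 10, which is even.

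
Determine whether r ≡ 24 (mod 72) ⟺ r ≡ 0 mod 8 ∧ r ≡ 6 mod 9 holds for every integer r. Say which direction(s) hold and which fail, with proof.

(→) Suppose r ≡ 24 (mod 72); write r = 72j + 24. Since 8 ∣ 72, reducing mod 8 gives r ≡ 24 ≡ 0 (mod 8); since 9 ∣ 72, reducing mod 9 gives r ≡ 24 ≡ 6 (mod 9).

(←) Conversely, if r ≡ 0 (mod 8) and r ≡ 6 (mod 9), then by the Chinese remainder theorem r ≡ 24 (mod 72). This is exactly r ≡ 24 (mod 72).

Both directions hold.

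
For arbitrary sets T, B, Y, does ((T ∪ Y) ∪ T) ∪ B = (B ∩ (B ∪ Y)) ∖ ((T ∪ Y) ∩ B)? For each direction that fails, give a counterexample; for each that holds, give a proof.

The sets are not equal: only the reverse inclusion holds.

Forward inclusion. This inclusion fails. Take T = {1}, B = ∅, Y = ∅; then 1 ∈ ((T ∪ Y) ∪ T) ∪ B but 1 ∉ (B ∩ (B ∪ Y)) ∖ ((T ∪ Y) ∩ B).

Reverse inclusion. Let x ∈ (B ∩ (B ∪ Y)) ∖ ((T ∪ Y) ∩ B). Then x ∈ B and x ∉ T, Y, from which x ∈ ((T ∪ Y) ∪ T) ∪ B.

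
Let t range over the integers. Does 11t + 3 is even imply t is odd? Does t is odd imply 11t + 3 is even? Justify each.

Both directions hold.

Forward direction. Suppose 11t + 3 is even. Since 11 is odd, 11t and t have the same parity, so 11t + 3 ≡ t + 3 (mod 2). As 3 is odd, 11t + 3 is even exactly when t is odd. Thus t is odd.

Converse. Suppose t is odd; write t = 2j + 1. Then 11t + 3 = 11·(2j + 1) + 3 = 2·11j + 14, which is even.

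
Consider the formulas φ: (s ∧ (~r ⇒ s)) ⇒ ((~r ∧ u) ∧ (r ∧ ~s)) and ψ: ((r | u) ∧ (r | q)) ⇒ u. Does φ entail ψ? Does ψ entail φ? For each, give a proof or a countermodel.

(⟹) This fails. Under u = F, s = F, q = F, r = T, the left side is true but the right side is false.

(⟸) This fails. Under u = F, s = T, q = F, r = F, the left side is false but the right side is true.

(⇒) fails and (⇐) fails.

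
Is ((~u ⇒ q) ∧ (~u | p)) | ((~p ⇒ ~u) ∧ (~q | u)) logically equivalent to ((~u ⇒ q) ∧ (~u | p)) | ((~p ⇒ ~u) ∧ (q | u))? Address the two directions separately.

(⇒) This fails. Under p = F, q = F, u = F, the left side is true but the right side is false.

(⇐) Assume the antecedent. If p is true, the consequent reduces to true regardless of the other variables. If p is false, the antecedent forces (p = F, q = T, u = F), and the consequent holds there. Either way the consequent holds.

(⇒) fails; (⇐) holds.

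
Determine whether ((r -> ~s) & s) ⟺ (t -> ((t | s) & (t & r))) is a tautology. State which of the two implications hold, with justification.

(⟹) This fails. Under s = T, t = T, r = F, the left side is true but the right side is false.

(⟸) This fails. Under s = F, t = F, r = F, the left side is false but the right side is true.

Both directions fail.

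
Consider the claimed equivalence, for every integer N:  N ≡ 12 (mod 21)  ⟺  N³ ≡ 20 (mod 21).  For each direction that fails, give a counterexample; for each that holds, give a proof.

Neither implication holds.

(→) This fails: take N = 12. Then 12 ≡ 12 (mod 21), but 12³ = 1728 ≡ 6 (mod 21), not 20.

(←) This fails: take N = 5. Then 5³ = 125 ≡ 20 (mod 21), yet 5 ≡ 5 (mod 21), not 12.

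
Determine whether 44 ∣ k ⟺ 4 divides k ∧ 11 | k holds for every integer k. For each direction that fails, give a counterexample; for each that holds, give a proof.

Both directions hold.

Forward direction. If 44 ∣ k, write k = 44q. Since 44 = 11·4, k = 4·(11q), so 4 ∣ k; and since 44 = 4·11, k = 11·(4q), so 11 ∣ k.

Converse. Suppose 4 ∣ k and 11 ∣ k. Any common multiple of 4 and 11 is a multiple of their lcm; here gcd(4, 11) = 1, so lcm(4, 11) = 4·11 = 44, so 44 ∣ k.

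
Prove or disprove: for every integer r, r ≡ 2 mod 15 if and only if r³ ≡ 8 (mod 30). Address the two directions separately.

Only the reverse direction holds.

[⇒] This fails: take r = 17. Then 17 ≡ 2 (mod 15), but 17³ = 4913 ≡ 23 (mod 30), not 8.

[⇐] Conversely, the residues r modulo 30 with r³ ≡ 8 (mod 30) are exactly {2}, and each is ≡ 2 (mod 15).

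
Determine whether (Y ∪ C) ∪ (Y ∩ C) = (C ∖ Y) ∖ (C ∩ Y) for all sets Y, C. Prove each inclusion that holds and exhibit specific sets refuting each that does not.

Only the reverse inclusion holds.

Forward inclusion. This inclusion fails. Take Y = {1}, C = ∅; then 1 ∈ (Y ∪ C) ∪ (Y ∩ C) but 1 ∉ (C ∖ Y) ∖ (C ∩ Y).

Reverse inclusion. Let x ∈ (C ∖ Y) ∖ (C ∩ Y). Then x ∈ C and x ∉ Y, from which x ∈ (Y ∪ C) ∪ (Y ∩ C).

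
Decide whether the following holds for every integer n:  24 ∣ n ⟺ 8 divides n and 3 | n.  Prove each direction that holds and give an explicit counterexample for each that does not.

[⇒] If 24 ∣ n, write n = 24q. Since 24 = 3·8, n = 8·(3q), so 8 ∣ n; and since 24 = 8·3, n = 3·(8q), so 3 ∣ n.

[⇐] Suppose 8 ∣ n and 3 ∣ n. Any common multiple of 8 and 3 is a multiple of their lcm; here gcd(8, 3) = 1, so lcm(8, 3) = 8·3 = 24, so 24 ∣ n.

Equivalent; both directions hold.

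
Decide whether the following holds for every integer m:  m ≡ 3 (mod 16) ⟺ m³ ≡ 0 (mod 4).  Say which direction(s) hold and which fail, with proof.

(→) This fails: take m = 3. Then 3 ≡ 3 (mod 16), but 3³ = 27 ≡ 3 (mod 4), not 0.

(←) This fails: take m = 0. Then 0³ = 0 ≡ 0 (mod 4), yet 0 ≡ 0 (mod 16), not 3.

Both directions fail.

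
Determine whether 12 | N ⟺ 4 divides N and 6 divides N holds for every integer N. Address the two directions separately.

Both directions hold; the statement is true.

[⇒] If 12 ∣ N, write N = 12q. Since 12 = 3·4, N = 4·(3q), so 4 ∣ N; and since 12 = 2·6, N = 6·(2q), so 6 ∣ N.

[⇐] Suppose 4 ∣ N and 6 ∣ N. Any common multiple of 4 and 6 is a multiple of their lcm; here lcm(4, 6) = 4·6/gcd(4, 6) = 24/2 = 12, so 12 ∣ N.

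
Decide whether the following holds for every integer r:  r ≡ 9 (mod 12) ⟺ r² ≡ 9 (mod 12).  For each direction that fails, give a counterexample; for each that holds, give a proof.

Only the forward direction holds.

[⇒] Suppose r ≡ 9 (mod 12). Write r = 12j + 9. Then (12j + 9)² = 144j² + 216j + 81 = 12(12j² + 18j + 6) + 9, so r² ≡ 9 (mod 12).

[⇐] This fails: take r = 3. Then 3² = 9 ≡ 9 (mod 12), yet 3 ≡ 3 (mod 12), not 9.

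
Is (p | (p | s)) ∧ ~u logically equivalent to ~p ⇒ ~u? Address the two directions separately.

Forward direction. Assume the antecedent. If u is true, the antecedent cannot hold. If u is false, ~p ⇒ ~u reduces to true regardless of the other variables. Either way ~p ⇒ ~u holds.

Converse. This fails. Under u = F, p = F, s = F, the left side is false but the right side is true.

The forward direction holds; the converse fails.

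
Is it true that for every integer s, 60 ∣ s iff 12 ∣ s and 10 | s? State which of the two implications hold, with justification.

Both directions hold.

(⇐) Suppose 12 ∣ s and 10 ∣ s. Any common multiple of 12 and 10 is a multiple of their lcm; here lcm(12, 10) = 12·10/gcd(12, 10) = 120/2 = 60, so 60 ∣ s.

(⇒) If 60 ∣ s, write s = 60q. Since 60 = 5·12, s = 12·(5q), so 12 ∣ s; and since 60 = 6·10, s = 10·(6q), so 10 ∣ s.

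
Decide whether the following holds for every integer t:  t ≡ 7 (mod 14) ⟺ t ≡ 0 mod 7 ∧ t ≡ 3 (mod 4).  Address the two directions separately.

Only the converse holds.

(→) This fails: t = 21 gives 21 ≡ 7 (mod 14) but 21 ≡ 1 (mod 4), so the conjunction on the right does not hold.

(←) Conversely, if t ≡ 0 (mod 7) and t ≡ 3 (mod 4), then by the Chinese remainder theorem t ≡ 7 (mod 28). Since 7 ≡ 7 (mod 14) and 14 ∣ 28, we get t ≡ 7 (mod 14).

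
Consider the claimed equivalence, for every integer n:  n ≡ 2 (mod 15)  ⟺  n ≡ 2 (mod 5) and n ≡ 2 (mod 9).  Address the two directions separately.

[⇒] This fails: n = 32 gives 32 ≡ 2 (mod 15) but 32 ≡ 5 (mod 9), so the conjunction on the right does not hold.

[⇐] Conversely, if n ≡ 2 (mod 5) and n ≡ 2 (mod 9), then by the Chinese remainder theorem n ≡ 2 (mod 45). Since 2 ≡ 2 (mod 15) and 15 ∣ 45, we get n ≡ 2 (mod 15).

The forward direction fails; the converse holds.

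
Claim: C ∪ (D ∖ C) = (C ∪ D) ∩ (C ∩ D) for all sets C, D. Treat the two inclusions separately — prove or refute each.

The sets are not equal: only the reverse inclusion holds.

(⟸) Let x ∈ (C ∪ D) ∩ (C ∩ D). Then x ∈ C ∩ D, from which x ∈ C ∪ (D ∖ C).

(⟹) This inclusion fails. Take C = {1}, D = ∅; then 1 ∈ C ∪ (D ∖ C) but 1 ∉ (C ∪ D) ∩ (C ∩ D).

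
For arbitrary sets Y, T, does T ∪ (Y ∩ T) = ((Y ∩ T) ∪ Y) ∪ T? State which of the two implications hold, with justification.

Reverse inclusion. This inclusion fails. Take Y = {1}, T = ∅; then 1 ∈ ((Y ∩ T) ∪ Y) ∪ T but 1 ∉ T ∪ (Y ∩ T).

Forward inclusion. Let x ∈ T ∪ (Y ∩ T). Then either x ∈ T and x ∉ Y; or x ∈ Y ∩ T. In each case x ∈ ((Y ∩ T) ∪ Y) ∪ T, so T ∪ (Y ∩ T) ⊆ ((Y ∩ T) ∪ Y) ∪ T.

(⊆) holds; (⊇) fails.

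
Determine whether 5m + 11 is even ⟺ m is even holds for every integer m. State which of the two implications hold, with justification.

Forward direction. This fails: m = 1 gives 5m + 11 = 16, which is even, but 1 is odd, not even.

Converse. This also fails: m = 2 is even, but 5m + 11 = 21 is odd, not even.

Both directions fail.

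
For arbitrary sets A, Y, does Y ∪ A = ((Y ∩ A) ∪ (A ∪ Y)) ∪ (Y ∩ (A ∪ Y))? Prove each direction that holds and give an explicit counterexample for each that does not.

Both inclusions hold.

(⊆) Let x ∈ Y ∪ A. Then either x ∈ A and x ∉ Y; or x ∈ Y and x ∉ A; or x ∈ A ∩ Y. In each case x ∈ ((Y ∩ A) ∪ (A ∪ Y)) ∪ (Y ∩ (A ∪ Y)), so Y ∪ A ⊆ ((Y ∩ A) ∪ (A ∪ Y)) ∪ (Y ∩ (A ∪ Y)).

(⊇) Let x ∈ ((Y ∩ A) ∪ (A ∪ Y)) ∪ (Y ∩ (A ∪ Y)). Then either x ∈ A and x ∉ Y; or x ∈ Y and x ∉ A; or x ∈ A ∩ Y. In each case x ∈ Y ∪ A, so ((Y ∩ A) ∪ (A ∪ Y)) ∪ (Y ∩ (A ∪ Y)) ⊆ Y ∪ A.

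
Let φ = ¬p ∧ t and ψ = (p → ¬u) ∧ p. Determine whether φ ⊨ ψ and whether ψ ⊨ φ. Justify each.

(⇒) This fails. Under u = F, p = F, t = T, the left side is true but the right side is false.

(⇐) This fails. Under u = F, p = T, t = F, the left side is false but the right side is true.

Neither implication holds.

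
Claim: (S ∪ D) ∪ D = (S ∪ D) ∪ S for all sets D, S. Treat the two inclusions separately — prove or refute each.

The two sets are equal.

(⟸) Let x ∈ (S ∪ D) ∪ S. Then either x ∈ D and x ∉ S; or x ∈ S and x ∉ D; or x ∈ D ∩ S. In each case x ∈ (S ∪ D) ∪ D, so (S ∪ D) ∪ S ⊆ (S ∪ D) ∪ D.

(⟹) Let x ∈ (S ∪ D) ∪ D. Then either x ∈ D and x ∉ S; or x ∈ S and x ∉ D; or x ∈ D ∩ S. In each case x ∈ (S ∪ D) ∪ S, so (S ∪ D) ∪ D ⊆ (S ∪ D) ∪ S.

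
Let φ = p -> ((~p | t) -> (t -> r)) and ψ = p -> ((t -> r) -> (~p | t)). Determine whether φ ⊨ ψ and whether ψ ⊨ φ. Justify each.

Both directions fail.

[⇒] This fails. Under p = T, t = F, r = F, the left side is true but the right side is false.

[⇐] This fails. Under p = T, t = T, r = F, the left side is false but the right side is true.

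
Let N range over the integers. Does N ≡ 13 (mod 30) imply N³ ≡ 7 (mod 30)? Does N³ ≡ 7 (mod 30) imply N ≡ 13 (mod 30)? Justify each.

Both implications hold.

(⟹) Suppose N ≡ 13 (mod 30). Write N = 30j + 13. Then (30j + 13)³ = 27000j³ + 35100j² + 15210j + 2197 = 30(900j³ + 1170j² + 507j + 73) + 7, so N³ ≡ 7 (mod 30).

(⟸) Conversely, suppose N³ ≡ 7 (mod 30). The only residue r in {0, …, 29} with r³ ≡ 7 (mod 30) is r = 13, so N ≡ 13 (mod 30).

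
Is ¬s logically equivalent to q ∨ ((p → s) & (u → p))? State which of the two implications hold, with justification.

Neither implication holds.

Forward direction. This fails. Under q = F, p = T, u = F, s = F, the left side is true but the right side is false.

Converse. This fails. Under q = F, p = F, u = F, s = T, the left side is false but the right side is true.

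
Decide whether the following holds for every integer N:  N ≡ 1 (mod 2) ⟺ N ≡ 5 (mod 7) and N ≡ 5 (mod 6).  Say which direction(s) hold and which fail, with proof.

[⇒] This fails: N = 1 gives 1 ≡ 1 (mod 2) but 1 ≡ 1 (mod 7), so the conjunction on the right does not hold.

[⇐] Conversely, if N ≡ 5 (mod 7) and N ≡ 5 (mod 6), then by the Chinese remainder theorem N ≡ 5 (mod 42). Since 5 ≡ 1 (mod 2) and 2 ∣ 42, we get N ≡ 1 (mod 2).

Only the converse holds.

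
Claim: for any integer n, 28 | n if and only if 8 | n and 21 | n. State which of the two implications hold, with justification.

(⇒) This fails: take n = 28. Certainly 28 ∣ 28, but 8 ∤ 28.

(⇐) Suppose 8 ∣ n and 21 ∣ n. Any common multiple of 8 and 21 is a multiple of their lcm; here gcd(8, 21) = 1, so lcm(8, 21) = 8·21 = 168, so 168 ∣ n. Since 28 ∣ 168, it follows that 28 ∣ n.

Not equivalent: only (⇐) holds.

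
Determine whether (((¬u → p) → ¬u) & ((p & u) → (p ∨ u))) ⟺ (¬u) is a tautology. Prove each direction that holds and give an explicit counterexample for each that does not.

Both directions hold; the statement is true.

(→) Assume the antecedent. If p is true, the antecedent forces (p = T, u = F), and ¬u holds there. If p is false, the antecedent forces (p = F, u = F), and ¬u holds there. Either way ¬u holds.

(←) Assume the antecedent. If p is true, the antecedent forces (p = T, u = F), and the consequent holds there. If p is false, the antecedent forces (p = F, u = F), and the consequent holds there. Either way the consequent holds.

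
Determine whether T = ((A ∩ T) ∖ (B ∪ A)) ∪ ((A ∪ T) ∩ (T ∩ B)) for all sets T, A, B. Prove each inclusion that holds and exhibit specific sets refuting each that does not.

(⊆) fails; (⊇) holds.

(⊆) This inclusion fails. Take T = {1}, A = ∅, B = ∅; then 1 ∈ T but 1 ∉ ((A ∩ T) ∖ (B ∪ A)) ∪ ((A ∪ T) ∩ (T ∩ B)).

(⊇) Let x ∈ ((A ∩ T) ∖ (B ∪ A)) ∪ ((A ∪ T) ∩ (T ∩ B)). Then either x ∈ T ∩ B and x ∉ A; or x ∈ T ∩ A ∩ B. In each case x ∈ T, so ((A ∩ T) ∖ (B ∪ A)) ∪ ((A ∪ T) ∩ (T ∩ B)) ⊆ T.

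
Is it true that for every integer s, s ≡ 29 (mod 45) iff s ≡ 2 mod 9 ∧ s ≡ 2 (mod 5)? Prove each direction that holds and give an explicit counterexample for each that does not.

(→) This fails: s = 29 gives 29 ≡ 29 (mod 45) but 29 ≡ 4 (mod 5), so the conjunction on the right does not hold.

(←) This fails: s = 2 satisfies both congruences on the right (2 ≡ 2 mod 9 and 2 ≡ 2 mod 5) yet 2 ≡ 2 (mod 45), not 29.

Both directions fail.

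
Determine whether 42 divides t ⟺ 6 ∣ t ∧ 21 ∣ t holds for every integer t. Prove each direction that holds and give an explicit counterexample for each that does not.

Both directions hold.

Forward direction. If 42 ∣ t, write t = 42q. Since 42 = 7·6, t = 6·(7q), so 6 ∣ t; and since 42 = 2·21, t = 21·(2q), so 21 ∣ t.

Converse. Suppose 6 ∣ t and 21 ∣ t. Any common multiple of 6 and 21 is a multiple of their lcm; here lcm(6, 21) = 6·21/gcd(6, 21) = 126/3 = 42, so 42 ∣ t.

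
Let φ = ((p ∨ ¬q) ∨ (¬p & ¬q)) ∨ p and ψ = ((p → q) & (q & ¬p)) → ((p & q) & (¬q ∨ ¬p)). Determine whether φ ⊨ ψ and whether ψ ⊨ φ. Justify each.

[⇒] Assume the antecedent. If q is true, the antecedent forces (q = T, p = T), and the consequent holds there. If q is false, the consequent reduces to true regardless of the other variables. Either way the consequent holds.

[⇐] Assume the antecedent. If q is true, the antecedent forces (q = T, p = T), and ((p ∨ ¬q) ∨ (¬p & ¬q)) ∨ p holds there. If q is false, ((p ∨ ¬q) ∨ (¬p & ¬q)) ∨ p reduces to true regardless of the other variables. Either way ((p ∨ ¬q) ∨ (¬p & ¬q)) ∨ p holds.

Equivalent; both directions hold.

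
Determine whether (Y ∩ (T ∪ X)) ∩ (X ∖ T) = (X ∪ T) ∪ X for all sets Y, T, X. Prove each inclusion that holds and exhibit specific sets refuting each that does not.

(⊇) This inclusion fails. Take Y = ∅, T = {1}, X = ∅; then 1 ∈ (X ∪ T) ∪ X but 1 ∉ (Y ∩ (T ∪ X)) ∩ (X ∖ T).

(⊆) Let x ∈ (Y ∩ (T ∪ X)) ∩ (X ∖ T). Then x ∈ Y ∩ X and x ∉ T, from which x ∈ (X ∪ T) ∪ X.

Only the forward inclusion holds.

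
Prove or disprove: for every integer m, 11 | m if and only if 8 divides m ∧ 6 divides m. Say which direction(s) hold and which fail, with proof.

Neither implication holds.

[⇒] This fails: take m = 11. Certainly 11 ∣ 11, but 8 ∤ 11.

[⇐] This fails: take m = 24. Both 8 ∣ 24 and 6 ∣ 24, yet 24 is not a multiple of 11 (since 24 = 2·11 + 2), so 11 ∤ 24.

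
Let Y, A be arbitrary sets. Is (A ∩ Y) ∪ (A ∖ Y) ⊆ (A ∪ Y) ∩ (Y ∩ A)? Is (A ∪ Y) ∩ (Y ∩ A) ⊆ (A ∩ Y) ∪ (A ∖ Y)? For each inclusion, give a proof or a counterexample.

Forward inclusion. This inclusion fails. Take Y = ∅, A = {1}; then 1 ∈ (A ∩ Y) ∪ (A ∖ Y) but 1 ∉ (A ∪ Y) ∩ (Y ∩ A).

Reverse inclusion. Let x ∈ (A ∪ Y) ∩ (Y ∩ A). Then x ∈ Y ∩ A, from which x ∈ (A ∩ Y) ∪ (A ∖ Y).

Only the reverse inclusion holds.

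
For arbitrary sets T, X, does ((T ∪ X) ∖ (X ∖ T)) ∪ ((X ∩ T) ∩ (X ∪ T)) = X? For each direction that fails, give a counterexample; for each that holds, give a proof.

Neither inclusion holds.

(⊆) This inclusion fails. Take T = {1}, X = ∅; then 1 ∈ ((T ∪ X) ∖ (X ∖ T)) ∪ ((X ∩ T) ∩ (X ∪ T)) but 1 ∉ X.

(⊇) This inclusion fails. Take T = ∅, X = {1}; then 1 ∈ X but 1 ∉ ((T ∪ X) ∖ (X ∖ T)) ∪ ((X ∩ T) ∩ (X ∪ T)).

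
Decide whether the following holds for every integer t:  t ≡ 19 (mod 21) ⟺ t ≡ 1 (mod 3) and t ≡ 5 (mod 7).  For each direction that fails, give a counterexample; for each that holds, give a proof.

[⇐] If t ≡ 1 (mod 3) and t ≡ 5 (mod 7), then by the Chinese remainder theorem t ≡ 19 (mod 21). This is exactly t ≡ 19 (mod 21).

[⇒] Suppose t ≡ 19 (mod 21); write t = 21j + 19. Since 3 ∣ 21, reducing mod 3 gives t ≡ 19 ≡ 1 (mod 3); since 7 ∣ 21, reducing mod 7 gives t ≡ 19 ≡ 5 (mod 7).

The biconditional holds.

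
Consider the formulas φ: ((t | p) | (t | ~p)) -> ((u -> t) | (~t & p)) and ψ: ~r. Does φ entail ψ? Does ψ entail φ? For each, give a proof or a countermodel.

Forward direction. This fails. Under u = F, t = F, r = T, p = F, the left side is true but the right side is false.

Converse. This fails. Under u = T, t = F, r = F, p = F, the left side is false but the right side is true.

Neither direction holds.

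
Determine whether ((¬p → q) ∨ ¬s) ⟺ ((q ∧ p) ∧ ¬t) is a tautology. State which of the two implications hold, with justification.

Only the reverse direction holds.

[⇒] This fails. Under p = F, t = F, s = F, q = F, the left side is true but the right side is false.

[⇐] Assume the antecedent. If p is true, (¬p → q) ∨ ¬s reduces to true regardless of the other variables. If p is false, the antecedent cannot hold. Either way (¬p → q) ∨ ¬s holds.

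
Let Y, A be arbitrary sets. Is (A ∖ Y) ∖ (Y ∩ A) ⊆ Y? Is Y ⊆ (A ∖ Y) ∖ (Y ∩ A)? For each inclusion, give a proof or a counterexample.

(⊆) fails and (⊇) fails.

(⊆) This inclusion fails. Take Y = ∅, A = {1}; then 1 ∈ (A ∖ Y) ∖ (Y ∩ A) but 1 ∉ Y.

(⊇) This inclusion fails. Take Y = {1}, A = ∅; then 1 ∈ Y but 1 ∉ (A ∖ Y) ∖ (Y ∩ A).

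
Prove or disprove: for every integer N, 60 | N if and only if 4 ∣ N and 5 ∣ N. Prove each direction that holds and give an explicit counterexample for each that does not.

(⟹) If 60 ∣ N, write N = 60q. Since 60 = 15·4, N = 4·(15q), so 4 ∣ N; and since 60 = 12·5, N = 5·(12q), so 5 ∣ N.

(⟸) This fails: take N = 20. Both 4 ∣ 20 and 5 ∣ 20, yet 20 is not a multiple of 60 (since 20 = 0·60 + 20), so 60 ∤ 20.

Only the forward direction holds.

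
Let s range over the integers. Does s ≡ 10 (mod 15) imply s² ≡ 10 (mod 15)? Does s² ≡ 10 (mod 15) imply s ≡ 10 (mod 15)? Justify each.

(⇒) holds; (⇐) fails.

Forward direction. Suppose s ≡ 10 (mod 15). Write s = 15j + 10. Then (15j + 10)² = 225j² + 300j + 100 = 15(15j² + 20j + 6) + 10, so s² ≡ 10 (mod 15).

Converse. This fails: take s = 5. Then 5² = 25 ≡ 10 (mod 15), yet 5 ≡ 5 (mod 15), not 10.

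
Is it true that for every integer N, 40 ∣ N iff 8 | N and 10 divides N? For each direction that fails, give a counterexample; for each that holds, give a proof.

(→) If 40 ∣ N, write N = 40q. Since 40 = 5·8, N = 8·(5q), so 8 ∣ N; and since 40 = 4·10, N = 10·(4q), so 10 ∣ N.

(←) Suppose 8 ∣ N and 10 ∣ N. Any common multiple of 8 and 10 is a multiple of their lcm; here lcm(8, 10) = 8·10/gcd(8, 10) = 80/2 = 40, so 40 ∣ N.

Both directions hold.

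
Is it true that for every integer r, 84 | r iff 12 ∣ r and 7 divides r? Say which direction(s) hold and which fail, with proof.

(→) If 84 ∣ r, write r = 84q. Since 84 = 7·12, r = 12·(7q), so 12 ∣ r; and since 84 = 12·7, r = 7·(12q), so 7 ∣ r.

(←) Suppose 12 ∣ r and 7 ∣ r. Any common multiple of 12 and 7 is a multiple of their lcm; here gcd(12, 7) = 1, so lcm(12, 7) = 12·7 = 84, so 84 ∣ r.

Both implications hold.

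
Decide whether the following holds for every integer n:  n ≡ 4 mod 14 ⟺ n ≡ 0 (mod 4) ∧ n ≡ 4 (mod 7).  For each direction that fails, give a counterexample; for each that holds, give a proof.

(⇒) fails; (⇐) holds.

(←) If n ≡ 0 (mod 4) and n ≡ 4 (mod 7), then by the Chinese remainder theorem n ≡ 4 (mod 28). Since 4 ≡ 4 (mod 14) and 14 ∣ 28, we get n ≡ 4 (mod 14).

(→) This fails: n = 18 gives 18 ≡ 4 (mod 14) but 18 ≡ 2 (mod 4), so the conjunction on the right does not hold.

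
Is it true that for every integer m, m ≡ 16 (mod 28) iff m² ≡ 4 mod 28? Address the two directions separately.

(⟹) Suppose m ≡ 16 (mod 28). Write m = 28j + 16. Then (28j + 16)² = 784j² + 896j + 256 = 28(28j² + 32j + 9) + 4, so m² ≡ 4 (mod 28).

(⟸) This fails: take m = 2. Then 2² = 4 ≡ 4 (mod 28), yet 2 ≡ 2 (mod 28), not 16.

Not equivalent: only (⇒) holds.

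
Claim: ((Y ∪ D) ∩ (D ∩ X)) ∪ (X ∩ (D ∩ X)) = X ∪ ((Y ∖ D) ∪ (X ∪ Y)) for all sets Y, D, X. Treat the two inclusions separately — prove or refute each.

The sets are not equal: only the forward inclusion holds.

(⊇) This inclusion fails. Take Y = {1}, D = ∅, X = ∅; then 1 ∈ X ∪ ((Y ∖ D) ∪ (X ∪ Y)) but 1 ∉ ((Y ∪ D) ∩ (D ∩ X)) ∪ (X ∩ (D ∩ X)).

(⊆) Let x ∈ ((Y ∪ D) ∩ (D ∩ X)) ∪ (X ∩ (D ∩ X)). Then either x ∈ D ∩ X and x ∉ Y; or x ∈ Y ∩ D ∩ X. In each case x ∈ X ∪ ((Y ∖ D) ∪ (X ∪ Y)), so ((Y ∪ D) ∩ (D ∩ X)) ∪ (X ∩ (D ∩ X)) ⊆ X ∪ ((Y ∖ D) ∪ (X ∪ Y)).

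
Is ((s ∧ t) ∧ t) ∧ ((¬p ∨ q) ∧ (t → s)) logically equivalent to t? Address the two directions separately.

(⇒) holds; (⇐) fails.

(←) This fails. Under q = F, t = T, p = F, s = F, the left side is false but the right side is true.

(→) Assume the antecedent. If q is true, the antecedent forces (q = T, t = T, p = F, s = T) or (q = T, t = T, p = T, s = T), and t holds there. If q is false, the antecedent forces (q = F, t = T, p = F, s = T), and t holds there. Either way t holds.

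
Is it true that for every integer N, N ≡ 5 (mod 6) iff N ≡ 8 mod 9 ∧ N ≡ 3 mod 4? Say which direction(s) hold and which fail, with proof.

The forward direction fails; the converse holds.

Forward direction. This fails: N = 5 gives 5 ≡ 5 (mod 6) but 5 ≡ 5 (mod 9), so the conjunction on the right does not hold.

Converse. If N ≡ 8 (mod 9) and N ≡ 3 (mod 4), then by the Chinese remainder theorem N ≡ 35 (mod 36). Since 35 ≡ 5 (mod 6) and 6 ∣ 36, we get N ≡ 5 (mod 6).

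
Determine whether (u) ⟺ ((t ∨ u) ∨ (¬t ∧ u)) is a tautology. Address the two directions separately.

Forward direction. Assume the antecedent. If u is true, (t ∨ u) ∨ (¬t ∧ u) reduces to true regardless of the other variables. If u is false, the antecedent cannot hold. Either way (t ∨ u) ∨ (¬t ∧ u) holds.

Converse. This fails. Under u = F, t = T, the left side is false but the right side is true.

Only the forward direction holds.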